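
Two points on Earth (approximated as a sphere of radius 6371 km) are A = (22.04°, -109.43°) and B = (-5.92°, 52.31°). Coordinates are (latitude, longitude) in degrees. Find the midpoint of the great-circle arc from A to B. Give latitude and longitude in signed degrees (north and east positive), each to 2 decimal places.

Central angle δ = 2.7245 rad. Interpolating on the sphere with fraction f = 0.5:
P = [sin((1−f)δ)·A + sin(fδ)·B] / sin δ = 2.4148·A + 2.4148·B in Cartesian coordinates,
giving P = (0.7239, -0.2101, 0.6571), i.e. latitude 41.08°, longitude -16.19°.

41.08°, -16.19°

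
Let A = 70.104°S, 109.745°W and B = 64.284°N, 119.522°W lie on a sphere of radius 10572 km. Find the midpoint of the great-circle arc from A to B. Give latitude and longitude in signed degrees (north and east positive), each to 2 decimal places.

The central angle between A and B is δ = 2.3485 rad.
With f = 0.5, the slerp weights are sin((1−f)δ)/sin δ = 1.2946 and sin(fδ)/sin δ = 1.2946.
Weighted sum of the unit vectors: (1.2946)·(-0.1150,-0.3203,-0.9403) + (1.2946)·(-0.2138,-0.3776,0.9010) = (-0.4256, -0.9035, -0.0509).
Converting back: φ = atan2(z, √(x²+y²)) = -2.92°, λ = atan2(y, x) = -115.23°.

-2.92°, -115.23°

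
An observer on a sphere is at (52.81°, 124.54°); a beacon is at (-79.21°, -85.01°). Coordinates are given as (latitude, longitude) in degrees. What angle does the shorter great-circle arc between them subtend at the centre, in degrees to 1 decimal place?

151.8°

Let φ₁ = 0.9217 rad, φ₂ = -1.3825 rad, and Δλ = 2.6258 rad.
Haversine: a = sin²(Δφ/2) + cos φ₁ cos φ₂ sin²(Δλ/2) = 0.8347 + (0.6045)(0.1872)(0.9350) = 0.94050.
Central angle c = 2·arcsin(√a) = 2.64875 rad.
So the angular separation is 151.8°.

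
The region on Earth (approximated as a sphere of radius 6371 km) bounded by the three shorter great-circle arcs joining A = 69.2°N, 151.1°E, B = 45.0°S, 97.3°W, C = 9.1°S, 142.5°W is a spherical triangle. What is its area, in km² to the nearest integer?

Side lengths (central angles): a = 0.9225, b = 1.5783, c = 2.4241 rad; semiperimeter s = 2.4624.
By l'Huilier's theorem, tan(E/4) = √[tan(s/2) tan((s−a)/2) tan((s−b)/2) tan((s−c)/2)], giving spherical excess E = 0.6262 rad.
Area = E·R² = 0.6262 × (6371)² ≈ 25415317 km².

25415317 km²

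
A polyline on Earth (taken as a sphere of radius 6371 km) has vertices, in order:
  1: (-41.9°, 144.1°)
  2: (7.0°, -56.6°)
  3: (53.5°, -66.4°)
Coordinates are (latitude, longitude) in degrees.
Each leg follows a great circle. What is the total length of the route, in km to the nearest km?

Leg 1→2: central angle 2.4535 rad, distance 15631.3 km.
Leg 2→3: central angle 0.8234 rad, distance 5245.8 km.
Total: 15631.3 + 5245.8 ≈ 20877 km.

20877 km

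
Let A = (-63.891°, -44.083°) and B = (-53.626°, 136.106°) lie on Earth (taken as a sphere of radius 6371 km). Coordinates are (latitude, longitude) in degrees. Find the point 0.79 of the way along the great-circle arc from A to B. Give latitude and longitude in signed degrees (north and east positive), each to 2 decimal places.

-66.75°, 136.16°

Central angle δ = 1.0905 rad. Interpolating on the sphere with fraction f = 0.79:
P = [sin((1−f)δ)·A + sin(fδ)·B] / sin δ = 0.2560·A + 0.8556·B in Cartesian coordinates,
giving P = (-0.2847, 0.2734, -0.9188), i.e. latitude -66.75°, longitude 136.16°.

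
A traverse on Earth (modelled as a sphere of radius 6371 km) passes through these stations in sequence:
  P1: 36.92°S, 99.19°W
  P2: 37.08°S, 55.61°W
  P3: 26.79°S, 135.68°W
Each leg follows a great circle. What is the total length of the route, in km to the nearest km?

11259 km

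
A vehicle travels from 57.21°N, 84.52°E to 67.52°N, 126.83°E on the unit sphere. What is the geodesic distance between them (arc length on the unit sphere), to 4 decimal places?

With latitudes φ₁ = 57.210°, φ₂ = 67.520° and longitude difference Δλ = 42.310°:
cos c = sin φ₁ sin φ₂ + cos φ₁ cos φ₂ cos Δλ = (0.8407)(0.9240) + (0.5416)(0.3824)(0.7395) = 0.92991,
so c = arccos(0.92991) = 0.37662 rad.
On the unit sphere the arc length equals the central angle: 0.3766.

0.3766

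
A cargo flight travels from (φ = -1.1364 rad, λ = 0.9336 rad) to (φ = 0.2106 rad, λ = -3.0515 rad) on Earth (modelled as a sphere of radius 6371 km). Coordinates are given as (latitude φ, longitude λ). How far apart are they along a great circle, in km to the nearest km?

13076 km

With latitudes φ₁ = -65.111°, φ₂ = 12.066° and longitude difference Δλ = 131.671°:
Haversine: a = sin²(Δφ/2) + cos φ₁ cos φ₂ sin²(Δλ/2) = 0.3890 + (0.4209)(0.9779)(0.8324) = 0.73163.
Central angle c = 2·arcsin(√a) = 2.05246 rad.
Distance = R·c = 6371 × 2.0525 ≈ 13076 km.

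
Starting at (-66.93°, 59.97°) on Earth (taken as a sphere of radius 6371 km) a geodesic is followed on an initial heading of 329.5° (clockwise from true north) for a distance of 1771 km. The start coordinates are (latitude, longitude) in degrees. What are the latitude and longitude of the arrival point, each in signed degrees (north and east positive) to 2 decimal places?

-52.38°, 46.78°

Angular distance δ = d/R = 1771/6371 = 0.27798 rad; initial bearing θ = 5.7509 rad.
sin φ₂ = sin φ₁ cos δ + cos φ₁ sin δ cos θ = (-0.9200)(0.9616) + (0.3919)(0.2744)(0.8616) = -0.7921, so φ₂ = -52.38°.
Δλ = atan2(sin θ sin δ cos φ₁, cos δ − sin φ₁ sin φ₂) = atan2(-0.0546, 0.2329) = -13.188°.
λ₂ = 59.970° − 13.188° = 46.78°.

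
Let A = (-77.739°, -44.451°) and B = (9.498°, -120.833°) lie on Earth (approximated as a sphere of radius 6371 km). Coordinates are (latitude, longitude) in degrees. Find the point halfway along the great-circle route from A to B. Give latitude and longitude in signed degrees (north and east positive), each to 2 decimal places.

Central angle δ = 1.6830 rad. Interpolating on the sphere with fraction f = 0.5:
P = [sin((1−f)δ)·A + sin(fδ)·B] / sin δ = 0.7503·A + 0.7503·B in Cartesian coordinates,
giving P = (-0.2656, -0.7471, -0.6094), i.e. latitude -37.55°, longitude -109.57°.

-37.55°, -109.57°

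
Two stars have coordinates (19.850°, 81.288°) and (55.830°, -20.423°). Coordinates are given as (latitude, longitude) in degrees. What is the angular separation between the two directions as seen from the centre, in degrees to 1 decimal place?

80.0°

With latitudes φ₁ = 19.850°, φ₂ = 55.830° and longitude difference Δλ = -101.711°:
cos c = sin φ₁ sin φ₂ + cos φ₁ cos φ₂ cos Δλ = (0.3396)(0.8274) + (0.9406)(0.5617)(-0.2030) = 0.17371,
so c = arccos(0.17371) = 1.39620 rad.
So the angular separation is 80.0°.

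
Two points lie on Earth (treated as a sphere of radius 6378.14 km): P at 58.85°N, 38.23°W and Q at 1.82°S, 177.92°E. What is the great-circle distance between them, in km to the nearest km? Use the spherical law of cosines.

12958 km

With latitudes φ₁ = 58.850°, φ₂ = -1.820° and longitude difference Δλ = -143.850°:
cos c = sin φ₁ sin φ₂ + cos φ₁ cos φ₂ cos Δλ = (0.8558)(-0.0318) + (0.5173)(0.9995)(-0.8075) = -0.44466,
so c = arccos(-0.44466) = 2.03159 rad.
Distance = R·c = 6378.14 × 2.0316 ≈ 12958 km.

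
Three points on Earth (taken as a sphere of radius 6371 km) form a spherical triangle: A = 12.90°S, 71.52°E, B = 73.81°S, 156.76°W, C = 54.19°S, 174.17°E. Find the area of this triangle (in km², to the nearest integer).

15456516 km²

Side lengths (central angles): a = 0.3992, b = 1.5146, c = 1.5373 rad; semiperimeter s = 1.7255.
By l'Huilier's theorem, tan(E/4) = √[tan(s/2) tan((s−a)/2) tan((s−b)/2) tan((s−c)/2)], giving spherical excess E = 0.3808 rad.
Area = E·R² = 0.3808 × (6371)² ≈ 15456516 km².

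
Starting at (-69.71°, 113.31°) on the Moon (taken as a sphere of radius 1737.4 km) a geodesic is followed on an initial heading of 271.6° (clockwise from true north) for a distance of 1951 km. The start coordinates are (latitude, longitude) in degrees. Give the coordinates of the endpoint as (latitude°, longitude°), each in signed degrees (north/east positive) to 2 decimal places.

-23.42°, 34.23°

Angular distance δ = d/R = 1951/1737.4 = 1.12294 rad; initial bearing θ = 4.7403 rad.
sin φ₂ = sin φ₁ cos δ + cos φ₁ sin δ cos θ = (-0.9379)(0.4330) + (0.3468)(0.9014)(0.0279) = -0.3974, so φ₂ = -23.42°.
Δλ = atan2(sin θ sin δ cos φ₁, cos δ − sin φ₁ sin φ₂) = atan2(-0.3125, 0.0603) = -79.084°.
λ₂ = 113.310° − 79.084° = 34.23°.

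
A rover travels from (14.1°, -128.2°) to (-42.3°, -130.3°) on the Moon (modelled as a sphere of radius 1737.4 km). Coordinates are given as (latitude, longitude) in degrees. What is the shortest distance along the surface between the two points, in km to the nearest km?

1711 km

Let φ₁ = 0.2461 rad, φ₂ = -0.7383 rad, and Δλ = -0.0367 rad.
Haversine: a = sin²(Δφ/2) + cos φ₁ cos φ₂ sin²(Δλ/2) = 0.2233 + (0.9699)(0.7396)(0.0003) = 0.22355.
Central angle c = 2·arcsin(√a) = 0.98494 rad.
Distance = R·c = 1737.4 × 0.9849 ≈ 1711 km.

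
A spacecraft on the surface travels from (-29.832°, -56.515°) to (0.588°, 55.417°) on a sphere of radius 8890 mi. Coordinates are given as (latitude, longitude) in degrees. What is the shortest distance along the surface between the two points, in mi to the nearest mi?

Let φ₁ = -0.5207 rad, φ₂ = 0.0103 rad, and Δλ = 1.9536 rad.
Haversine: a = sin²(Δφ/2) + cos φ₁ cos φ₂ sin²(Δλ/2) = 0.0688 + (0.8675)(0.9999)(0.6868) = 0.66455.
Central angle c = 2·arcsin(√a) = 1.90615 rad.
Distance = R·c = 8890 × 1.9061 ≈ 16946 mi.

16946 mi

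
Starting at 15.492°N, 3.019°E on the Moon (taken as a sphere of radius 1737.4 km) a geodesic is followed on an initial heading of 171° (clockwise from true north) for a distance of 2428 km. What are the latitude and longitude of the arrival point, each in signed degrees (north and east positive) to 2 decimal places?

Angular distance δ = d/R = 2428/1737.4 = 1.39749 rad; initial bearing θ = 2.9845 rad.
sin φ₂ = sin φ₁ cos δ + cos φ₁ sin δ cos θ = (0.2671)(0.1724) + (0.9637)(0.9850)(-0.9877) = -0.8915, so φ₂ = -63.06°.
Δλ = atan2(sin θ sin δ cos φ₁, cos δ − sin φ₁ sin φ₂) = atan2(0.1485, 0.4106) = 19.884°.
λ₂ = 3.019° + 19.884° = 22.90°.

-63.06°, 22.90°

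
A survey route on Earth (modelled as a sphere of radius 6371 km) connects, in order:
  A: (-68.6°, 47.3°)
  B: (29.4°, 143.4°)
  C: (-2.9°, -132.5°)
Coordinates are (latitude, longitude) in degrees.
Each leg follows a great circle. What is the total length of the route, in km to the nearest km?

Leg A→B: central angle 2.0838 rad, distance 13276.2 km.
Leg B→C: central angle 1.5061 rad, distance 9595.7 km.
Total: 13276.2 + 9595.7 ≈ 22872 km.

22872 km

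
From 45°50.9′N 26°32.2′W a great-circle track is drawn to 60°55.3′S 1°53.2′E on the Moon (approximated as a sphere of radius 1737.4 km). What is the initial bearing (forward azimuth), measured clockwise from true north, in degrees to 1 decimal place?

165.8°

Δλ = 28.423° = 0.4961 rad.
y = sin Δλ · cos φ₂ = (0.4760)(0.4860) = 0.2313
x = cos φ₁ sin φ₂ − sin φ₁ cos φ₂ cos Δλ = (0.6966)(-0.8740) − (0.7175)(0.4860)(0.8795) = -0.9154
θ = atan2(y, x) = 165.82°, so the bearing is 165.8°.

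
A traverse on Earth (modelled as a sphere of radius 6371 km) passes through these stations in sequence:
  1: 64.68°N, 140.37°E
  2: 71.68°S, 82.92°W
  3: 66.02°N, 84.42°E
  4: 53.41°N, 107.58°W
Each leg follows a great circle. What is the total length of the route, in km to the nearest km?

44023 km

Leg 1→2: central angle 2.8437 rad, distance 18117.4 km.
Leg 2→3: central angle 3.0152 rad, distance 19209.6 km.
Leg 3→4: central angle 1.0511 rad, distance 6696.3 km.
Total: 18117.4 + 19209.6 + 6696.3 ≈ 44023 km.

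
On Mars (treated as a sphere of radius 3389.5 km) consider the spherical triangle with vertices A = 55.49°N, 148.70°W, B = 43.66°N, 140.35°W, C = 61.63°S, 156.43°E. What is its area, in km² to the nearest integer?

3668701 km²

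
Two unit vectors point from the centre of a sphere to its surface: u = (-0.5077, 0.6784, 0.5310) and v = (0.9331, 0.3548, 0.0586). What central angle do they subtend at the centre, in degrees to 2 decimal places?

101.65°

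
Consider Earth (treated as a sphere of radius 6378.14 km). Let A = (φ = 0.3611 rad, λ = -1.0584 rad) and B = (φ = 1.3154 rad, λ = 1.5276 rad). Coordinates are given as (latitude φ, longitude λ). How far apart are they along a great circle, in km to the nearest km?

9116 km

In radians: φ₁ = 0.3611, φ₂ = 1.3154, Δλ = 148.167° = 2.5860 rad.
cos c = sin φ₁ sin φ₂ + cos φ₁ cos φ₂ cos Δλ = (0.3533)(0.9676) + (0.9355)(0.2526)(-0.8496) = 0.14105,
so c = arccos(0.14105) = 1.42927 rad.
Distance = R·c = 6378.14 × 1.4293 ≈ 9116 km.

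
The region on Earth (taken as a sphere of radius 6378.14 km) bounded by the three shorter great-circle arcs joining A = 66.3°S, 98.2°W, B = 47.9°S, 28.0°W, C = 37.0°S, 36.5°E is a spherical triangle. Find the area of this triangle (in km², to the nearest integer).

12396413 km²

Side lengths (central angles): a = 0.8271, b = 1.2395, c = 0.6909 rad; semiperimeter s = 1.3787.
By l'Huilier's theorem, tan(E/4) = √[tan(s/2) tan((s−a)/2) tan((s−b)/2) tan((s−c)/2)], giving spherical excess E = 0.3047 rad.
Area = E·R² = 0.3047 × (6378.14)² ≈ 12396413 km².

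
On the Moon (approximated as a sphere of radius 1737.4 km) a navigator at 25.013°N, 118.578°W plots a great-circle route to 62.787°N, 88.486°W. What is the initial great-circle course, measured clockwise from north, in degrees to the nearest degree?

20°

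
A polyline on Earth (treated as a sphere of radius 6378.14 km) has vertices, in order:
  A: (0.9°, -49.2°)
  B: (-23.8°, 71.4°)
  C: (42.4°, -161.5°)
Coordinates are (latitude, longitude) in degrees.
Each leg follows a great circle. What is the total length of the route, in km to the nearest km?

Leg A→B: central angle 2.0624 rad, distance 13154.2 km.
Leg B→C: central angle 2.3181 rad, distance 14785.3 km.
Total: 13154.2 + 14785.3 ≈ 27939 km.

27939 km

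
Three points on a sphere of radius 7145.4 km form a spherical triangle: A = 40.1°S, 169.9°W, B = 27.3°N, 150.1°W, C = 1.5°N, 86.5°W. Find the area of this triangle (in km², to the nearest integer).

44794640 km²

Side lengths (central angles): a = 1.1516, b = 1.4997, c = 1.2195 rad; semiperimeter s = 1.9354.
By l'Huilier's theorem, tan(E/4) = √[tan(s/2) tan((s−a)/2) tan((s−b)/2) tan((s−c)/2)], giving spherical excess E = 0.8774 rad.
Area = E·R² = 0.8774 × (7145.4)² ≈ 44794640 km².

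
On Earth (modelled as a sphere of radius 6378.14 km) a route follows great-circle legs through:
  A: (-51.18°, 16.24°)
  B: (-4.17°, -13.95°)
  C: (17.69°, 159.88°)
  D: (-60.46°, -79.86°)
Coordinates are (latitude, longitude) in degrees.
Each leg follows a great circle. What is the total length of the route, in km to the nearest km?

Leg A→B: central angle 0.9310 rad, distance 5937.8 km.
Leg B→C: central angle 2.8831 rad, distance 18389.0 km.
Leg C→D: central angle 2.0956 rad, distance 13366.2 km.
Total: 5937.8 + 18389.0 + 13366.2 ≈ 37693 km.

37693 km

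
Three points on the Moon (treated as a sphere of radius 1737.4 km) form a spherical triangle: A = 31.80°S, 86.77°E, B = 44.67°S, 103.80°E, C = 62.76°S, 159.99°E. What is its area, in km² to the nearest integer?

68904 km²

Side lengths (central angles): a = 0.6331, b = 0.9511, c = 0.3227 rad; semiperimeter s = 0.9535.
By l'Huilier's theorem, tan(E/4) = √[tan(s/2) tan((s−a)/2) tan((s−b)/2) tan((s−c)/2)], giving spherical excess E = 0.0228 rad.
Area = E·R² = 0.0228 × (1737.4)² ≈ 68904 km².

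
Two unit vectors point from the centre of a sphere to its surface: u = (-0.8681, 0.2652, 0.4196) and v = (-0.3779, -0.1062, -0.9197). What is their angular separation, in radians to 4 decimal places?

u·v = -0.0860; |u| = 1.0000, |v| = 1.0000.
cos θ = (u·v)/(|u||v|) = -0.0860, so θ = 1.6569 rad.

1.6569 rad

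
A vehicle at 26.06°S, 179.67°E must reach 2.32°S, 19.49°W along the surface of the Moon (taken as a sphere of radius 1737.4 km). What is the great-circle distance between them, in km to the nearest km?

With latitudes φ₁ = -26.060°, φ₂ = -2.320° and longitude difference Δλ = 160.840°:
cos c = sin φ₁ sin φ₂ + cos φ₁ cos φ₂ cos Δλ = (-0.4393)(-0.0405) + (0.8983)(0.9992)(-0.9446) = -0.83009,
so c = arccos(-0.83009) = 2.55007 rad.
Distance = R·c = 1737.4 × 2.5501 ≈ 4430 km.

4430 km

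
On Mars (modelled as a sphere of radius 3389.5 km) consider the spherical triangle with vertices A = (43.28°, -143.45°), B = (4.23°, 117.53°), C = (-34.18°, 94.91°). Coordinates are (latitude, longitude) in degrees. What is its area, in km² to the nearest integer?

5269406 km²

Side lengths (central angles): a = 0.7668, b = 2.3477, c = 1.6341 rad; semiperimeter s = 2.3743.
By l'Huilier's theorem, tan(E/4) = √[tan(s/2) tan((s−a)/2) tan((s−b)/2) tan((s−c)/2)], giving spherical excess E = 0.4587 rad.
Area = E·R² = 0.4587 × (3389.5)² ≈ 5269406 km².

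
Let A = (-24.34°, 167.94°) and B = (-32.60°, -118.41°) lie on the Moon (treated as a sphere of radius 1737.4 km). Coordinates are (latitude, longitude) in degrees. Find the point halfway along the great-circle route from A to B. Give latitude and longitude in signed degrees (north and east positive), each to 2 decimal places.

-34.10°, -156.91°

Central angle δ = 1.1173 rad. Interpolating on the sphere with fraction f = 0.5:
P = [sin((1−f)δ)·A + sin(fδ)·B] / sin δ = 0.5896·A + 0.5896·B in Cartesian coordinates,
giving P = (-0.7617, -0.3247, -0.5607), i.e. latitude -34.10°, longitude -156.91°.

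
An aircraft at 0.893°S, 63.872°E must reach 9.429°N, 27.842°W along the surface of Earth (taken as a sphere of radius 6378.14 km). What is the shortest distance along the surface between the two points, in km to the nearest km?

10223 km

With latitudes φ₁ = -0.893°, φ₂ = 9.429° and longitude difference Δλ = -91.714°:
cos c = sin φ₁ sin φ₂ + cos φ₁ cos φ₂ cos Δλ = (-0.0156)(0.1638) + (0.9999)(0.9865)(-0.0299) = -0.03206,
so c = arccos(-0.03206) = 1.60286 rad.
Distance = R·c = 6378.14 × 1.6029 ≈ 10223 km.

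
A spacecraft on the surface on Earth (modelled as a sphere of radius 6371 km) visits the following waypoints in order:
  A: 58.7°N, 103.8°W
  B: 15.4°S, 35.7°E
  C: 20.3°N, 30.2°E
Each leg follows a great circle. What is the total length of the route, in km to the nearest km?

18184 km

Leg A→B: central angle 2.2240 rad, distance 14169.4 km.
Leg B→C: central angle 0.6302 rad, distance 4014.9 km.
Total: 14169.4 + 4014.9 ≈ 18184 km.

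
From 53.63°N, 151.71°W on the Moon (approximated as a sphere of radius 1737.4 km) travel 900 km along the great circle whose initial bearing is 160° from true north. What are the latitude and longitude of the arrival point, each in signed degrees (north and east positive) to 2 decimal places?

Angular distance δ = d/R = 900/1737.4 = 0.51802 rad; initial bearing θ = 2.7925 rad.
sin φ₂ = sin φ₁ cos δ + cos φ₁ sin δ cos θ = (0.8052)(0.8688) + (0.5930)(0.4952)(-0.9397) = 0.4236, so φ₂ = 25.06°.
Δλ = atan2(sin θ sin δ cos φ₁, cos δ − sin φ₁ sin φ₂) = atan2(0.1004, 0.5277) = 10.775°.
λ₂ = -151.710° + 10.775° = -140.93°.

25.06°, -140.93°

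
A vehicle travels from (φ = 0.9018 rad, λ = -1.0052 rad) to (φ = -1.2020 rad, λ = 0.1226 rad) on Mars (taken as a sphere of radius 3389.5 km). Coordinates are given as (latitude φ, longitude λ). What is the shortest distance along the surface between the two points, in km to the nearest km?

7660 km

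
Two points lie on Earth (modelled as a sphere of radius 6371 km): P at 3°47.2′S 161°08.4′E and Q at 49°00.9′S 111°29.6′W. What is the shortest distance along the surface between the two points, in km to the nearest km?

9498 km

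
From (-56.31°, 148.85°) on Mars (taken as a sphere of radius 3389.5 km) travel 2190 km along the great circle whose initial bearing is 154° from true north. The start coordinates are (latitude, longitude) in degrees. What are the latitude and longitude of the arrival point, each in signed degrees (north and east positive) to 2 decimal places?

-74.69°, -119.55°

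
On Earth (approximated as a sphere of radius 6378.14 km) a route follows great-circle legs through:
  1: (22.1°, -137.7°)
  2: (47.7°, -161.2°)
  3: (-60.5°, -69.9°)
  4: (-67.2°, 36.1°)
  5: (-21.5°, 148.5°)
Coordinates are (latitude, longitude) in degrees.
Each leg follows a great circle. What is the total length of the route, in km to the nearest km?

31423 km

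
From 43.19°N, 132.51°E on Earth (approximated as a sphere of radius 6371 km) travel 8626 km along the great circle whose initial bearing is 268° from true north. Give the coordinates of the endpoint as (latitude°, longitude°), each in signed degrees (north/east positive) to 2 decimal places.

Angular distance δ = d/R = 8626/6371 = 1.35395 rad; initial bearing θ = 4.6775 rad.
sin φ₂ = sin φ₁ cos δ + cos φ₁ sin δ cos θ = (0.6844)(0.2152) + (0.7291)(0.9766)(-0.0349) = 0.1224, so φ₂ = 7.03°.
Δλ = atan2(sin θ sin δ cos φ₁, cos δ − sin φ₁ sin φ₂) = atan2(-0.7116, 0.1314) = -79.540°.
λ₂ = 132.510° − 79.540° = 52.97°.

7.03°, 52.97°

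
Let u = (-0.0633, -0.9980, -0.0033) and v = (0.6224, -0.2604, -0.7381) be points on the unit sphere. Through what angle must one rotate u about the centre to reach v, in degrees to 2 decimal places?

77.12°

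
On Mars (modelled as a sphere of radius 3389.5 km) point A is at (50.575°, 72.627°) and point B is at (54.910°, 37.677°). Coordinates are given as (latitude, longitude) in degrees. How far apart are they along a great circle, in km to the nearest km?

In radians: φ₁ = 0.8827, φ₂ = 0.9584, Δλ = -34.950° = -0.6100 rad.
cos c = sin φ₁ sin φ₂ + cos φ₁ cos φ₂ cos Δλ = (0.7725)(0.8183) + (0.6351)(0.5749)(0.8197) = 0.93130,
so c = arccos(0.93130) = 0.37283 rad.
Distance = R·c = 3389.5 × 0.3728 ≈ 1264 km.

1264 km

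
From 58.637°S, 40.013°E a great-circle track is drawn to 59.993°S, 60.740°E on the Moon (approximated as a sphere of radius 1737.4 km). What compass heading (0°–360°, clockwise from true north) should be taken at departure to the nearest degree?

Δλ = 20.727° = 0.3618 rad.
y = sin Δλ · cos φ₂ = (0.3539)(0.5001) = 0.1770
x = cos φ₁ sin φ₂ − sin φ₁ cos φ₂ cos Δλ = (0.5205)(-0.8660) − (-0.8539)(0.5001)(0.9353) = -0.0513
θ = atan2(y, x) = 106.16°, so the bearing is 106°.

106°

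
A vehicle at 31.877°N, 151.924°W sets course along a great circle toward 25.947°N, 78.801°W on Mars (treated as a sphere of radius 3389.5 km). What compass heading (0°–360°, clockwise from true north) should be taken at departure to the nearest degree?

With φ₁ = 0.5564, φ₂ = 0.4529, Δλ = 1.2762 rad, the forward-azimuth formula gives
θ = atan2( sin Δλ cos φ₂ , cos φ₁ sin φ₂ − sin φ₁ cos φ₂ cos Δλ ) = atan2(0.8605, 0.2337) = 74.81°.
So the initial bearing is 75°.

75°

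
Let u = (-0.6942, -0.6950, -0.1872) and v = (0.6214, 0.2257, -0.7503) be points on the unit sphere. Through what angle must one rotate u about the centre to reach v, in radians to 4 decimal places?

u·v = -0.4478; |u| = 1.0000, |v| = 1.0000.
cos θ = (u·v)/(|u||v|) = -0.4478, so θ = 2.0351 rad.

2.0351 rad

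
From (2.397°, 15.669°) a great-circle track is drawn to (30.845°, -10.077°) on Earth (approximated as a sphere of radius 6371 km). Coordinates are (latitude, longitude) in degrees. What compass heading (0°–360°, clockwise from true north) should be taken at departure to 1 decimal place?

Δλ = -25.746° = -0.4494 rad.
y = sin Δλ · cos φ₂ = (-0.4344)(0.8586) = -0.3729
x = cos φ₁ sin φ₂ − sin φ₁ cos φ₂ cos Δλ = (0.9991)(0.5127) − (0.0418)(0.8586)(0.9007) = 0.4799
θ = atan2(y, x) = -37.85°; adding 360° gives 322.1°.

322.1°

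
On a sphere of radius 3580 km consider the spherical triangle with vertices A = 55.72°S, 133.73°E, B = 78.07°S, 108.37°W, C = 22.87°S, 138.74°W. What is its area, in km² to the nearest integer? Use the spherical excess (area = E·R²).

5231691 km²

Side lengths (central angles): a = 0.9949, b = 1.2202, c = 0.7167 rad; semiperimeter s = 1.4659.
By l'Huilier's theorem, tan(E/4) = √[tan(s/2) tan((s−a)/2) tan((s−b)/2) tan((s−c)/2)], giving spherical excess E = 0.4082 rad.
Area = E·R² = 0.4082 × (3580)² ≈ 5231691 km².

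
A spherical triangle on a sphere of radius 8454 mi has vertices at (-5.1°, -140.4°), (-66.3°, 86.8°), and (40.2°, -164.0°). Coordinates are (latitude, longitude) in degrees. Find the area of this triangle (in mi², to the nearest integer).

Side lengths (central angles): a = 2.3350, b = 0.8766, c = 1.7626 rad; semiperimeter s = 2.4871.
By l'Huilier's theorem, tan(E/4) = √[tan(s/2) tan((s−a)/2) tan((s−b)/2) tan((s−c)/2)], giving spherical excess E = 1.1567 rad.
Area = E·R² = 1.1567 × (8454)² ≈ 82667244 mi².

82667244 mi²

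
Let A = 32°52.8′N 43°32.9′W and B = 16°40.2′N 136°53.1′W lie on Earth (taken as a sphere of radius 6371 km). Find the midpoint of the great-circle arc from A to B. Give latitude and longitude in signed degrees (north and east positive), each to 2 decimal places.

33.86°, -94.20°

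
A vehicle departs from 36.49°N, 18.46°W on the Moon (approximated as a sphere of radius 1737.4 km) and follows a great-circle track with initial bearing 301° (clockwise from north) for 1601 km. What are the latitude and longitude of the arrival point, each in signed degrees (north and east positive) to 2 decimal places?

43.58°, -88.93°

Angular distance δ = d/R = 1601/1737.4 = 0.92149 rad; initial bearing θ = 5.2534 rad.
sin φ₂ = sin φ₁ cos δ + cos φ₁ sin δ cos θ = (0.5947)(0.6046) + (0.8040)(0.7965)(0.5150) = 0.6894, so φ₂ = 43.58°.
Δλ = atan2(sin θ sin δ cos φ₁, cos δ − sin φ₁ sin φ₂) = atan2(-0.5489, 0.1947) = -70.472°.
λ₂ = -18.460° − 70.472° = -88.93°.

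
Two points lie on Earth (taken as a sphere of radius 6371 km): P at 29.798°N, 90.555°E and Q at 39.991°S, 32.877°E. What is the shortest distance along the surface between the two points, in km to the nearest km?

With latitudes φ₁ = 29.798°, φ₂ = -39.991° and longitude difference Δλ = -57.678°:
Haversine: a = sin²(Δφ/2) + cos φ₁ cos φ₂ sin²(Δλ/2) = 0.3273 + (0.8678)(0.7661)(0.2327) = 0.48195.
Central angle c = 2·arcsin(√a) = 1.53468 rad.
Distance = R·c = 6371 × 1.5347 ≈ 9777 km.

9777 km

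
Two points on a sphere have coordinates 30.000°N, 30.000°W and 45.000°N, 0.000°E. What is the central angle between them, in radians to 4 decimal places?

With latitudes φ₁ = 30.000°, φ₂ = 45.000° and longitude difference Δλ = 30.000°:
Haversine: a = sin²(Δφ/2) + cos φ₁ cos φ₂ sin²(Δλ/2) = 0.0170 + (0.8660)(0.7071)(0.0670) = 0.05806.
Central angle c = 2·arcsin(√a) = 0.48669 rad.
So the angular separation is 0.4867 rad.

0.4867 rad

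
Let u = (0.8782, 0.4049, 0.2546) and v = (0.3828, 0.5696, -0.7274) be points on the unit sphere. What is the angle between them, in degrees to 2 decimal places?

u·v = 0.3816; |u| = 1.0000, |v| = 1.0000.
cos θ = (u·v)/(|u||v|) = 0.3816, so θ = 67.57°.

67.57°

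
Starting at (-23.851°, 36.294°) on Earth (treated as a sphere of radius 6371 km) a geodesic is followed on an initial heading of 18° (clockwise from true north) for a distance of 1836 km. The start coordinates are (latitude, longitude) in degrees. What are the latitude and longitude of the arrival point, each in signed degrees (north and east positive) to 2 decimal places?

-8.08°, 41.38°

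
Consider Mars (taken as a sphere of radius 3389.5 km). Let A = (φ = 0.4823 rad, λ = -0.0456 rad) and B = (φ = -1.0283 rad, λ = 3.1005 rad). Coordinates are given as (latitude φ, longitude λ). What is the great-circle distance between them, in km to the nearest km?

In radians: φ₁ = 0.4823, φ₂ = -1.0283, Δλ = -179.742° = -3.1371 rad.
cos c = sin φ₁ sin φ₂ + cos φ₁ cos φ₂ cos Δλ = (0.4638)(-0.8564) + (0.8859)(0.5163)(-1.0000) = -0.85460,
so c = arccos(-0.85460) = 2.59558 rad.
Distance = R·c = 3389.5 × 2.5956 ≈ 8798 km.

8798 km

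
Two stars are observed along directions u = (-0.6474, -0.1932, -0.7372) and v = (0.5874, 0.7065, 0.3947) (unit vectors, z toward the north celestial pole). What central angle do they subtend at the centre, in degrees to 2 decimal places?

143.88°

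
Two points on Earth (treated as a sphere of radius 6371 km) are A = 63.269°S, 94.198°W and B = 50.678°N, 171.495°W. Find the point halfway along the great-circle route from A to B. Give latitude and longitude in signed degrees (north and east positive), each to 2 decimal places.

-7.97°, -140.57°

The central angle between A and B is δ = 2.2501 rad.
With f = 0.5, the slerp weights are sin((1−f)δ)/sin δ = 1.1597 and sin(fδ)/sin δ = 1.1597.
Weighted sum of the unit vectors: (1.1597)·(-0.0329,-0.4486,-0.8931) + (1.1597)·(-0.6267,-0.0937,0.7736) = (-0.7650, -0.6289, -0.1386).
Converting back: φ = atan2(z, √(x²+y²)) = -7.97°, λ = atan2(y, x) = -140.57°.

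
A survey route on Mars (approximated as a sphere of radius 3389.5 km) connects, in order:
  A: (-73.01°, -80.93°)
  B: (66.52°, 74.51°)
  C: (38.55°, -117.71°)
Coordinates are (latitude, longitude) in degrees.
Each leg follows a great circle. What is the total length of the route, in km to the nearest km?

14432 km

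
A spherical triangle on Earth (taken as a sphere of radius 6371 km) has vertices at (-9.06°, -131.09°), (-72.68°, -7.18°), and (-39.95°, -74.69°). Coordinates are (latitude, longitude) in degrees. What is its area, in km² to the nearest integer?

17334701 km²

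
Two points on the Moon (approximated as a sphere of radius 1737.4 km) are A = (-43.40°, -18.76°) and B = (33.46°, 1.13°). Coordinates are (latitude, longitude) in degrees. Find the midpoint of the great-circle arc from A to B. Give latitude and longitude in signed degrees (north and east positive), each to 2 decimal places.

The central angle between A and B is δ = 1.3784 rad.
With f = 0.5, the slerp weights are sin((1−f)δ)/sin δ = 0.6479 and sin(fδ)/sin δ = 0.6479.
Weighted sum of the unit vectors: (0.6479)·(0.6880,-0.2337,-0.6871) + (0.6479)·(0.8341,0.0165,0.5514) = (0.9861, -0.1407, -0.0879).
Converting back: φ = atan2(z, √(x²+y²)) = -5.05°, λ = atan2(y, x) = -8.12°.

-5.05°, -8.12°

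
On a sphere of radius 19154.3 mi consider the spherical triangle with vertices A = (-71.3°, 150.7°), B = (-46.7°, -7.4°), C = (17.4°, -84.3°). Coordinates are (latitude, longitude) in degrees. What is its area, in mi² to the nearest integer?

493131598 mi²

Side lengths (central angles): a = 1.6402, b = 2.0474, c = 1.0640 rad; semiperimeter s = 2.3758.
By l'Huilier's theorem, tan(E/4) = √[tan(s/2) tan((s−a)/2) tan((s−b)/2) tan((s−c)/2)], giving spherical excess E = 1.3441 rad.
Area = E·R² = 1.3441 × (19154.3)² ≈ 493131598 mi².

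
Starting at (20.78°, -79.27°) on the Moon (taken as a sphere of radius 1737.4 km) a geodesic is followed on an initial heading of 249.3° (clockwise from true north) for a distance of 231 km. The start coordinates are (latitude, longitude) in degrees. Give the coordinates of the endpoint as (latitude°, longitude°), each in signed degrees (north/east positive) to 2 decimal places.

17.93°, -86.76°

Angular distance δ = d/R = 231/1737.4 = 0.13296 rad; initial bearing θ = 4.3511 rad.
sin φ₂ = sin φ₁ cos δ + cos φ₁ sin δ cos θ = (0.3548)(0.9912) + (0.9349)(0.1326)(-0.3535) = 0.3078, so φ₂ = 17.93°.
Δλ = atan2(sin θ sin δ cos φ₁, cos δ − sin φ₁ sin φ₂) = atan2(-0.1159, 0.8820) = -7.489°.
λ₂ = -79.270° − 7.489° = -86.76°.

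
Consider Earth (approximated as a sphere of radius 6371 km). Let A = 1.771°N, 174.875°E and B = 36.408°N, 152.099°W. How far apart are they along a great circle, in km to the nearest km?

5131 km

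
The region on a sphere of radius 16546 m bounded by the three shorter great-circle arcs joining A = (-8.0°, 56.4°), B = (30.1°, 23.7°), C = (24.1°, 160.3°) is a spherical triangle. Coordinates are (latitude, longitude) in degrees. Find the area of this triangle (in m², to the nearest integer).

Side lengths (central angles): a = 1.9488, b = 1.8483, c = 0.8617 rad; semiperimeter s = 2.3294.
By l'Huilier's theorem, tan(E/4) = √[tan(s/2) tan((s−a)/2) tan((s−b)/2) tan((s−c)/2)], giving spherical excess E = 1.2200 rad.
Area = E·R² = 1.2200 × (16546)² ≈ 333986077 m².

333986077 m²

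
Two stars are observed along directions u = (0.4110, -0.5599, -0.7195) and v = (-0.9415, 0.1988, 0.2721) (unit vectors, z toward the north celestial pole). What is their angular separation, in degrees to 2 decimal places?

u·v = -0.6940; |u| = 1.0000, |v| = 1.0000.
cos θ = (u·v)/(|u||v|) = -0.6940, so θ = 133.95°.

133.95°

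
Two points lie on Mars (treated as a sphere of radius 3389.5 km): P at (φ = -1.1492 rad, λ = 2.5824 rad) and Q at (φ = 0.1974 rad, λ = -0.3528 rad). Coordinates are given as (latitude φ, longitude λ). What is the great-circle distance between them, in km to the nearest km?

7387 km

With latitudes φ₁ = -65.844°, φ₂ = 11.310° and longitude difference Δλ = -168.175°:
Haversine: a = sin²(Δφ/2) + cos φ₁ cos φ₂ sin²(Δλ/2) = 0.3888 + (0.4092)(0.9806)(0.9894) = 0.78585.
Central angle c = 2·arcsin(√a) = 2.17937 rad.
Distance = R·c = 3389.5 × 2.1794 ≈ 7387 km.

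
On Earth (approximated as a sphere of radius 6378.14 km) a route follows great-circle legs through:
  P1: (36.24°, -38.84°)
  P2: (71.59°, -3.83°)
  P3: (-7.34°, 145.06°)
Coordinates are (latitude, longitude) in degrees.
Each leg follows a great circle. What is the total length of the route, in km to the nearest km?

16988 km

Leg P1→P2: central angle 0.6927 rad, distance 4418.0 km.
Leg P2→P3: central angle 1.9708 rad, distance 12569.9 km.
Total: 4418.0 + 12569.9 ≈ 16988 km.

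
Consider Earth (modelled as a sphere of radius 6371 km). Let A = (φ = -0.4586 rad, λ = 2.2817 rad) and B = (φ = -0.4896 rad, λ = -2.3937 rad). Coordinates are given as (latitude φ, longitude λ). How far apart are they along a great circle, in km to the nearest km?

With latitudes φ₁ = -26.276°, φ₂ = -28.052° and longitude difference Δλ = 92.119°:
cos c = sin φ₁ sin φ₂ + cos φ₁ cos φ₂ cos Δλ = (-0.4427)(-0.4703) + (0.8967)(0.8825)(-0.0370) = 0.17892,
so c = arccos(0.17892) = 1.39090 rad.
Distance = R·c = 6371 × 1.3909 ≈ 8861 km.

8861 km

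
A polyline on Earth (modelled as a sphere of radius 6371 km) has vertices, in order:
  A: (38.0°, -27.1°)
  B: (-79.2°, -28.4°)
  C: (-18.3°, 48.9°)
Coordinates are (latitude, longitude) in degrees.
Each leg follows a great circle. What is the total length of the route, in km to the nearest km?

Leg A→B: central angle 2.0456 rad, distance 13032.3 km.
Leg B→C: central angle 1.2158 rad, distance 7746.2 km.
Total: 13032.3 + 7746.2 ≈ 20778 km.

20778 km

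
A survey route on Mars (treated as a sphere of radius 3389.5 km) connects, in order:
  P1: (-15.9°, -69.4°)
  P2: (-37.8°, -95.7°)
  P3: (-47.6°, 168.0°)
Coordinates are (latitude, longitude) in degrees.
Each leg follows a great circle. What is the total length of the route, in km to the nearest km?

5837 km

Leg P1→P2: central angle 0.5564 rad, distance 1885.8 km.
Leg P2→P3: central angle 1.1657 rad, distance 3951.0 km.
Total: 1885.8 + 3951.0 ≈ 5837 km.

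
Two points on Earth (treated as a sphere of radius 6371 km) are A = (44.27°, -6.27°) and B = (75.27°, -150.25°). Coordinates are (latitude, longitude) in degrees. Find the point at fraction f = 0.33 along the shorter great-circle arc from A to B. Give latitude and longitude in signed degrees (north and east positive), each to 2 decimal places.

62.99°, -13.59°

The central angle between A and B is δ = 1.0147 rad.
With f = 0.33, the slerp weights are sin((1−f)δ)/sin δ = 0.7402 and sin(fδ)/sin δ = 0.3869.
Weighted sum of the unit vectors: (0.7402)·(0.7118,-0.0782,0.6980) + (0.3869)·(-0.2208,-0.1262,0.9671) = (0.4414, -0.1067, 0.8909).
Converting back: φ = atan2(z, √(x²+y²)) = 62.99°, λ = atan2(y, x) = -13.59°.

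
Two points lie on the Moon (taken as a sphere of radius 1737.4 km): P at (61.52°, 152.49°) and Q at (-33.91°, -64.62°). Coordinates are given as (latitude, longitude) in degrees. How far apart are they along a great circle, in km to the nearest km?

With latitudes φ₁ = 61.520°, φ₂ = -33.910° and longitude difference Δλ = 142.890°:
Haversine: a = sin²(Δφ/2) + cos φ₁ cos φ₂ sin²(Δλ/2) = 0.5473 + (0.4769)(0.8299)(0.8987) = 0.90299.
Central angle c = 2·arcsin(√a) = 2.50812 rad.
Distance = R·c = 1737.4 × 2.5081 ≈ 4358 km.

4358 km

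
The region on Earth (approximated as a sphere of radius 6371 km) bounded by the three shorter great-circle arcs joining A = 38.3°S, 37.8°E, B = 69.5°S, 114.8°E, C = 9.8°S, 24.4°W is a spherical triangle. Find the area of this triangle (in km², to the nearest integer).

Side lengths (central angles): a = 1.6728, b = 1.0859, c = 0.8732 rad; semiperimeter s = 1.8159.
By l'Huilier's theorem, tan(E/4) = √[tan(s/2) tan((s−a)/2) tan((s−b)/2) tan((s−c)/2)], giving spherical excess E = 0.5318 rad.
Area = E·R² = 0.5318 × (6371)² ≈ 21587341 km².

21587341 km²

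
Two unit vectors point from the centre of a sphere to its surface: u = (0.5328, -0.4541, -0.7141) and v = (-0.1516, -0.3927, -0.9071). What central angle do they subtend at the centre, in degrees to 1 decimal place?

41.8°

u·v = 0.7453; |u| = 1.0000, |v| = 1.0000.
cos θ = (u·v)/(|u||v|) = 0.7453, so θ = 41.8°.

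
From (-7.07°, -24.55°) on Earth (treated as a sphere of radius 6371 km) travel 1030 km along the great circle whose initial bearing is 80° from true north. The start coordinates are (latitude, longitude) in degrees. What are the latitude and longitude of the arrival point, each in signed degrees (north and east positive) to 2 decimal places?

-5.38°, -15.39°

Angular distance δ = d/R = 1030/6371 = 0.16167 rad; initial bearing θ = 1.3963 rad.
sin φ₂ = sin φ₁ cos δ + cos φ₁ sin δ cos θ = (-0.1231)(0.9870) + (0.9924)(0.1610)(0.1736) = -0.0937, so φ₂ = -5.38°.
Δλ = atan2(sin θ sin δ cos φ₁, cos δ − sin φ₁ sin φ₂) = atan2(0.1573, 0.9754) = 9.162°.
λ₂ = -24.550° + 9.162° = -15.39°.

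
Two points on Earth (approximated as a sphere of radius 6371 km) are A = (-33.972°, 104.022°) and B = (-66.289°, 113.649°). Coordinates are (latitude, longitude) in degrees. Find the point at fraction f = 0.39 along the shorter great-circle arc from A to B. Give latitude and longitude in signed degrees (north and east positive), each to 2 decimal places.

Central angle δ = 0.5728 rad. Interpolating on the sphere with fraction f = 0.39:
P = [sin((1−f)δ)·A + sin(fδ)·B] / sin δ = 0.6316·A + 0.4087·B in Cartesian coordinates,
giving P = (-0.1929, 0.6588, -0.7272), i.e. latitude -46.65°, longitude 106.32°.

-46.65°, 106.32°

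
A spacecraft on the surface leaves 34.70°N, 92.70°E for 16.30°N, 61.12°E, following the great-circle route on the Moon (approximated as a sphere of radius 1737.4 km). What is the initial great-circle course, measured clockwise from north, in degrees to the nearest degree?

245°

With φ₁ = 0.6056, φ₂ = 0.2845, Δλ = -0.5512 rad, the forward-azimuth formula gives
θ = atan2( sin Δλ cos φ₂ , cos φ₁ sin φ₂ − sin φ₁ cos φ₂ cos Δλ ) = atan2(-0.5026, -0.2347) = -115.03°.
Adding 360° brings this into [0°, 360°): 245°.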